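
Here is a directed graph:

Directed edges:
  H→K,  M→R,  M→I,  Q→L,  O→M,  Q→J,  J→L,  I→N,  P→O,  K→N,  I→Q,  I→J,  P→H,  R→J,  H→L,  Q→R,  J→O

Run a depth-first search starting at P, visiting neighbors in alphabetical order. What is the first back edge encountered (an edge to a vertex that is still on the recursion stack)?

DFS from P (visiting neighbors in alphabetical order); mark gray on enter, black on exit:
P gray
  H gray
    K gray
      N gray
      N black
    K black
    L gray
    L black
  H black
  O gray
    M gray
      I gray
        J gray
          J→L: L black — skip
          J→O: O is gray → back edge
First back edge: J → O.

J→O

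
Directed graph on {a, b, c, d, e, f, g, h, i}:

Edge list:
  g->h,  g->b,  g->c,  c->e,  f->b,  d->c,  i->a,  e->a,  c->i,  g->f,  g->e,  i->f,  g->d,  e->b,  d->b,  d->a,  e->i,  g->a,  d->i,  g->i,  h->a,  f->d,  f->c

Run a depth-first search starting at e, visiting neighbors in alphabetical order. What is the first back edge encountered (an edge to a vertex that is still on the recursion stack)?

c→e

DFS from e (visiting neighbors in alphabetical order); mark gray on enter, black on exit:
e gray
  a gray
  a black
  b gray
  b black
  i gray
    i→a: a black — skip
    f gray
      f→b: b black — skip
      c gray
        c→e: e is gray → back edge
First back edge: c → e.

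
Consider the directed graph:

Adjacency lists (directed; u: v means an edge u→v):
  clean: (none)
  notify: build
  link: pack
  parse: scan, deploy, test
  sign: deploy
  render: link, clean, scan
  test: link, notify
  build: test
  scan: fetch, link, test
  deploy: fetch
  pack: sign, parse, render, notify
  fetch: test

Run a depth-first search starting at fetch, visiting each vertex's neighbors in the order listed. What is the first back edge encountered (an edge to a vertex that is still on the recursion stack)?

DFS from fetch (visiting each vertex's neighbors in the order listed); mark gray on enter, black on exit:
fetch gray
  test gray
    link gray
      pack gray
        sign gray
          deploy gray
            deploy→fetch: fetch is gray → back edge
First back edge: deploy → fetch.

deploy->fetch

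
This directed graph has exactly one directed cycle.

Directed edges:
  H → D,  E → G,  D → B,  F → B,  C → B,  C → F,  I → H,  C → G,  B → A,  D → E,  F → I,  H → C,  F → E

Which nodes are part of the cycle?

C, F, H, I

DFS with gray/black marking from C:
C gray
  G gray
  G black
  F gray
    B gray
      A gray
      A black
    B black
    E gray
      E→G: G black — skip
    E black
    I gray
      H gray
        D gray
          D→E: E black — skip
          D→B: B black — skip
        D black
        H→C: C is gray → back edge
Back edge closes the cycle C → F → I → H → C; its vertices are {C, F, H, I}.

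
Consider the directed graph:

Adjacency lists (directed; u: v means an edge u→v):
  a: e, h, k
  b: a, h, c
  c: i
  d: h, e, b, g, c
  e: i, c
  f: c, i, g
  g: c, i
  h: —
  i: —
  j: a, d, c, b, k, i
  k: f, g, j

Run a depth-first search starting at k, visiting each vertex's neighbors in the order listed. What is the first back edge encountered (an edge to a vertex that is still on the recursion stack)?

DFS from k (visiting each vertex's neighbors in the order listed); mark gray on enter, black on exit:
k gray
  f gray
    c gray
      i gray
      i black
    c black
    f→i: i black — skip
    g gray
      g→c: c black — skip
      g→i: i black — skip
    g black
  f black
  k→g: g black — skip
  j gray
    a gray
      e gray
        e→i: i black — skip
        e→c: c black — skip
      e black
      h gray
      h black
      a→k: k is gray → back edge
First back edge: a → k.

a->k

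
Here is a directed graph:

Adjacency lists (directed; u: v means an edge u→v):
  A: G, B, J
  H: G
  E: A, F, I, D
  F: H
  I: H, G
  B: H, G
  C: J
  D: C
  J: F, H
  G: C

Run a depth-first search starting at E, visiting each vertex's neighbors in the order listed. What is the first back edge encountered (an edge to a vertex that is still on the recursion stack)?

H→G

DFS from E (visiting each vertex's neighbors in the order listed); mark gray on enter, black on exit:
E gray
  A gray
    G gray
      C gray
        J gray
          F gray
            H gray
              H→G: G is gray → back edge
First back edge: H → G.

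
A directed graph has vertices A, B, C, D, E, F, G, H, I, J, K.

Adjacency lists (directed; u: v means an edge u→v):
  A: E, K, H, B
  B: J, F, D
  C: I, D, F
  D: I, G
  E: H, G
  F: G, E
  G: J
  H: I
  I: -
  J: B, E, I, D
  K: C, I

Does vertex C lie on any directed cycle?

C lies on a cycle iff there is a path from C back to itself.
Exploring from C, it never reaches itself; equivalently, its strongly connected component is a singleton.

No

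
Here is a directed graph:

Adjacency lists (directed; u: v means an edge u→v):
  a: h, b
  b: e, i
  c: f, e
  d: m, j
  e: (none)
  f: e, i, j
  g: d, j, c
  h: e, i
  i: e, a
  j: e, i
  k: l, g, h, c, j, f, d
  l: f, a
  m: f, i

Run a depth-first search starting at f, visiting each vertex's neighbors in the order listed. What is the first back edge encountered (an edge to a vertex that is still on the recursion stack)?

h→i

DFS from f (visiting each vertex's neighbors in the order listed); mark gray on enter, black on exit:
f gray
  e gray
  e black
  i gray
    i→e: e black — skip
    a gray
      h gray
        h→e: e black — skip
        h→i: i is gray → back edge
First back edge: h → i.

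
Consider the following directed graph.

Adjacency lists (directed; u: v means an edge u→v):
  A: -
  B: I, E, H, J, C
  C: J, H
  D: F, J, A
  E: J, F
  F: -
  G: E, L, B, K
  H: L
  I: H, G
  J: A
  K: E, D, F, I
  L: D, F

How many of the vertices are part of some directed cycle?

A vertex is on a directed cycle iff it belongs to a strongly connected component of size ≥ 2 (or has a self-loop).
The vertices on cycles are {B, G, I, K} — 4 in total.

4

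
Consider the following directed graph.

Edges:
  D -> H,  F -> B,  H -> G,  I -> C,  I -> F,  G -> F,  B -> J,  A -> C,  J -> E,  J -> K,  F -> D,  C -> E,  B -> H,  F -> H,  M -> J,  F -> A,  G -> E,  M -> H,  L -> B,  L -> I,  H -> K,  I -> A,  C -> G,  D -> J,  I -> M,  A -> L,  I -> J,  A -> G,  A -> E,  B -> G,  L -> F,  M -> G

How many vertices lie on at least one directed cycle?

10

A vertex is on a directed cycle iff it belongs to a strongly connected component of size ≥ 2 (or has a self-loop).
The vertices on cycles are {A, B, C, D, F, G, H, I, L, M} — 10 in total.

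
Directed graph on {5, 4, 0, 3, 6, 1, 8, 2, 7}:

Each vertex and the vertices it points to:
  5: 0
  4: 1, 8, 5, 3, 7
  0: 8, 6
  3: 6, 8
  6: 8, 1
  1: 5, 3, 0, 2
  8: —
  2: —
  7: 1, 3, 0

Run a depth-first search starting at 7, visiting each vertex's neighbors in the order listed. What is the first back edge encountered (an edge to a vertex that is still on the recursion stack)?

DFS from 7 (visiting each vertex's neighbors in the order listed); mark gray on enter, black on exit:
7 gray
  1 gray
    5 gray
      0 gray
        8 gray
        8 black
        6 gray
          6→8: 8 black — skip
          6→1: 1 is gray → back edge
First back edge: 6 → 1.

6→1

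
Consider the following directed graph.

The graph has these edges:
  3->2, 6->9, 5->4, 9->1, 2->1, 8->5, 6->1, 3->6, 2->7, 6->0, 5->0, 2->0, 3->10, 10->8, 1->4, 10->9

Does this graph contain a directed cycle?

No

DFS with white/gray/black marking, starting from 7:
7 gray
7 black
0 gray
0 black
1 gray
  4 gray
  4 black
1 black
2 gray
  2→1: 1 black — skip
  2→7: 7 black — skip
  2→0: 0 black — skip
2 black
3 gray
  6 gray
    6→1: 1 black — skip
    6→0: 0 black — skip
    9 gray
      9→1: 1 black — skip
    9 black
  6 black
  10 gray
    8 gray
      5 gray
        5→4: 4 black — skip
        5→0: 0 black — skip
      5 black
    8 black
    10→9: 9 black — skip
  10 black
  3→2: 2 black — skip
3 black
Every edge goes to a white or black vertex — no back edge, so the graph is acyclic.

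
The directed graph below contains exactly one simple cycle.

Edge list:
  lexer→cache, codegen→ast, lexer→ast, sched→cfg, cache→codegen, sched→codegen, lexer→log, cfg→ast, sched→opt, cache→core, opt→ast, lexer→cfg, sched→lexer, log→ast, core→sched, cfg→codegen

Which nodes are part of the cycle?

core, cache, lexer, sched

DFS with gray/black marking from sched:
sched gray
  lexer gray
    ast gray
    ast black
    cache gray
      codegen gray
        codegen→ast: ast black — skip
      codegen black
      core gray
        core→sched: sched is gray → back edge
Back edge closes the cycle sched → lexer → cache → core → sched; its vertices are {core, cache, lexer, sched}.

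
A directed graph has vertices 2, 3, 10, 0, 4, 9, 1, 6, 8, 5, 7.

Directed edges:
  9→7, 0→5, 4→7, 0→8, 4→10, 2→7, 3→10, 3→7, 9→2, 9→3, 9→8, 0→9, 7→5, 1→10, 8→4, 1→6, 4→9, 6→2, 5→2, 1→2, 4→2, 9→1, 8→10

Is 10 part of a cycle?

10 lies on a cycle iff there is a path from 10 back to itself.
Exploring from 10, it never reaches itself; equivalently, its strongly connected component is a singleton.

No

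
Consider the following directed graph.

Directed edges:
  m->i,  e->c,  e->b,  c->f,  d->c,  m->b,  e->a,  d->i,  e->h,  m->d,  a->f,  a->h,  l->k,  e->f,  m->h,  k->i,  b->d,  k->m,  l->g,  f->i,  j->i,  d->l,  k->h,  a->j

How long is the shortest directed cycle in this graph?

4

For each vertex v, BFS finds the shortest path from v back to v.
The shortest such closed walk is d → l → k → m → d, length 4.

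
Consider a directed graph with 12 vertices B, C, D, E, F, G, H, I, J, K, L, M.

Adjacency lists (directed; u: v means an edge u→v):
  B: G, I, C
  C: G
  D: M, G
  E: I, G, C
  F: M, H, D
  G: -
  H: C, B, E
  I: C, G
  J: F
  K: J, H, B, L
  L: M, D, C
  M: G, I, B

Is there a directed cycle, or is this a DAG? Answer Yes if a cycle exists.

No

DFS with white/gray/black marking, starting from B:
B gray
  G gray
  G black
  I gray
    C gray
      C→G: G black — skip
    C black
    I→G: G black — skip
  I black
  B→C: C black — skip
B black
D gray
  M gray
    M→G: G black — skip
    M→I: I black — skip
    M→B: B black — skip
  M black
  D→G: G black — skip
D black
E gray
  E→I: I black — skip
  E→G: G black — skip
  E→C: C black — skip
E black
F gray
  F→M: M black — skip
  H gray
    H→C: C black — skip
    H→B: B black — skip
    H→E: E black — skip
  H black
  F→D: D black — skip
F black
J gray
  J→F: F black — skip
J black
K gray
  K→J: J black — skip
  K→H: H black — skip
  K→B: B black — skip
  L gray
    L→M: M black — skip
    L→D: D black — skip
    L→C: C black — skip
  L black
K black
Every edge goes to a white or black vertex — no back edge, so the graph is acyclic.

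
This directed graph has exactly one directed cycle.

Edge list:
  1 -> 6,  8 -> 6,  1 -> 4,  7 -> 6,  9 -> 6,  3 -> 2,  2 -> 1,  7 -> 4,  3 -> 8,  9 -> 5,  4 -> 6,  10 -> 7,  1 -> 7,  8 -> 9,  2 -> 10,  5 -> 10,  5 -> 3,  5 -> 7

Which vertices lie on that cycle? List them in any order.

3, 5, 8, 9

DFS with gray/black marking from 9:
9 gray
  6 gray
  6 black
  5 gray
    7 gray
      4 gray
        4→6: 6 black — skip
      4 black
      7→6: 6 black — skip
    7 black
    10 gray
      10→7: 7 black — skip
    10 black
    3 gray
      2 gray
        1 gray
          1→4: 4 black — skip
          1→7: 7 black — skip
          1→6: 6 black — skip
        1 black
        2→10: 10 black — skip
      2 black
      8 gray
        8→9: 9 is gray → back edge
Back edge closes the cycle 9 → 5 → 3 → 8 → 9; its vertices are {3, 5, 8, 9}.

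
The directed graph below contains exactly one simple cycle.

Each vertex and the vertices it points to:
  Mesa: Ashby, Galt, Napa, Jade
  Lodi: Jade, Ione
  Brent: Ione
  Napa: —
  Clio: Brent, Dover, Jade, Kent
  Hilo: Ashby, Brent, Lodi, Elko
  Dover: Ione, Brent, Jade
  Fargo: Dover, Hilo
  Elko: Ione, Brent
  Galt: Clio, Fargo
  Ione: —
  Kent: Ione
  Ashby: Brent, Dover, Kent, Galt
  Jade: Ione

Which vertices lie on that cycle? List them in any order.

DFS with gray/black marking from Galt:
Galt gray
  Clio gray
    Brent gray
      Ione gray
      Ione black
    Brent black
    Dover gray
      Dover→Ione: Ione black — skip
      Dover→Brent: Brent black — skip
      Jade gray
        Jade→Ione: Ione black — skip
      Jade black
    Dover black
    Clio→Jade: Jade black — skip
    Kent gray
      Kent→Ione: Ione black — skip
    Kent black
  Clio black
  Fargo gray
    Fargo→Dover: Dover black — skip
    Hilo gray
      Ashby gray
        Ashby→Brent: Brent black — skip
        Ashby→Dover: Dover black — skip
        Ashby→Kent: Kent black — skip
        Ashby→Galt: Galt is gray → back edge
Back edge closes the cycle Galt → Fargo → Hilo → Ashby → Galt; its vertices are {Galt, Hilo, Ashby, Fargo}.

Galt, Hilo, Ashby, Fargo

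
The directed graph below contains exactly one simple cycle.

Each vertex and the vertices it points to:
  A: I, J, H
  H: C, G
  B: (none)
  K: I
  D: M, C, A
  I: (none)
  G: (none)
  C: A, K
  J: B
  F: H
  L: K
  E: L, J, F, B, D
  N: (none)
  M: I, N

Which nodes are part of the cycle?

DFS with gray/black marking from A:
A gray
  I gray
  I black
  J gray
    B gray
    B black
  J black
  H gray
    C gray
      C→A: A is gray → back edge
Back edge closes the cycle A → H → C → A; its vertices are {A, C, H}.

A, C, H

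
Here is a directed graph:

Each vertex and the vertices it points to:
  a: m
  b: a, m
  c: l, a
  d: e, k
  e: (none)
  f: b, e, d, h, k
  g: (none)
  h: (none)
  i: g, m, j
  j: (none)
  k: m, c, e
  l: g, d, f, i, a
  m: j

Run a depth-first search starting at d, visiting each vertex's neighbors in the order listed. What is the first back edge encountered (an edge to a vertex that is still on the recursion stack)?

l→d

DFS from d (visiting each vertex's neighbors in the order listed); mark gray on enter, black on exit:
d gray
  e gray
  e black
  k gray
    m gray
      j gray
      j black
    m black
    c gray
      l gray
        g gray
        g black
        l→d: d is gray → back edge
First back edge: l → d.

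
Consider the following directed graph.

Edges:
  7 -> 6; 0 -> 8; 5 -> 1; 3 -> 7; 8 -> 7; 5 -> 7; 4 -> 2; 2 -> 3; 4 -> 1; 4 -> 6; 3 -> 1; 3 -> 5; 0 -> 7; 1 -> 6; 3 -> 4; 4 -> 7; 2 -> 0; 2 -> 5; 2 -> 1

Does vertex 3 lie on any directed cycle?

Yes

3 is on a cycle iff 3 can reach itself via ≥1 edge.
3 → 4 → 2 → 3 — yes.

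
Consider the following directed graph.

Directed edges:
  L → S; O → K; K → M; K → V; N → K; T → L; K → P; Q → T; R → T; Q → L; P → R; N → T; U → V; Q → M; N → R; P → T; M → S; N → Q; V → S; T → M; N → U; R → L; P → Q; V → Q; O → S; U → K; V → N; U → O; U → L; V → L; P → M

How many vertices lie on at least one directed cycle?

5

A vertex is on a directed cycle iff it belongs to a strongly connected component of size ≥ 2 (or has a self-loop).
The vertices on cycles are {K, N, O, U, V} — 5 in total.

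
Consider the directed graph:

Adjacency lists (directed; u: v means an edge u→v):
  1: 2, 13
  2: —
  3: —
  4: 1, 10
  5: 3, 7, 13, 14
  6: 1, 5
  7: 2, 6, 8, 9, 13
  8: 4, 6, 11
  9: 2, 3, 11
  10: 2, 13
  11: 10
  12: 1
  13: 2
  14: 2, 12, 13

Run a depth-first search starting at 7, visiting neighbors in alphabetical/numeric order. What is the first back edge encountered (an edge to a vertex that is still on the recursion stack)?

5->7

DFS from 7 (visiting neighbors in alphabetical/numeric order); mark gray on enter, black on exit:
7 gray
  2 gray
  2 black
  6 gray
    1 gray
      1→2: 2 black — skip
      13 gray
        13→2: 2 black — skip
      13 black
    1 black
    5 gray
      3 gray
      3 black
      5→7: 7 is gray → back edge
First back edge: 5 → 7.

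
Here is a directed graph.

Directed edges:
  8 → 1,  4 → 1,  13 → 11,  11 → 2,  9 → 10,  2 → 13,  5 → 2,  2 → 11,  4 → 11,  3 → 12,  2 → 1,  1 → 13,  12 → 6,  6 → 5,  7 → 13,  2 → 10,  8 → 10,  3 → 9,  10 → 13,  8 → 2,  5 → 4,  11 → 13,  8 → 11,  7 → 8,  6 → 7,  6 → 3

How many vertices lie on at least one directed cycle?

A vertex is on a directed cycle iff it belongs to a strongly connected component of size ≥ 2 (or has a self-loop).
The vertices on cycles are {1, 2, 3, 6, 10, 11, 12, 13} — 8 in total.

8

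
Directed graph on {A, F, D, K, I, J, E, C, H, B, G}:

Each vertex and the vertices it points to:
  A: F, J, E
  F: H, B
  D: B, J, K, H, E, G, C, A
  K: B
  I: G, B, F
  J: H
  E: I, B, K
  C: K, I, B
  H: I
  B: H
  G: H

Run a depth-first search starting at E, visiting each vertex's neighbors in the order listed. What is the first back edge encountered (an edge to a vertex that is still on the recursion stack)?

H->I

DFS from E (visiting each vertex's neighbors in the order listed); mark gray on enter, black on exit:
E gray
  I gray
    G gray
      H gray
        H→I: I is gray → back edge
First back edge: H → I.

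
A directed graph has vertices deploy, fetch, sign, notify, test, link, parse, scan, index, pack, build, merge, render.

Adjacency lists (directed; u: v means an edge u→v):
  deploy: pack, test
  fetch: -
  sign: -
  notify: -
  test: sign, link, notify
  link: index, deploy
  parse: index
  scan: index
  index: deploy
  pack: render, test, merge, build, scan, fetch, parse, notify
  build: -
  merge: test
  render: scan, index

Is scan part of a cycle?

Yes

scan is on a cycle iff scan can reach itself via ≥1 edge.
scan → index → deploy → pack → scan — yes.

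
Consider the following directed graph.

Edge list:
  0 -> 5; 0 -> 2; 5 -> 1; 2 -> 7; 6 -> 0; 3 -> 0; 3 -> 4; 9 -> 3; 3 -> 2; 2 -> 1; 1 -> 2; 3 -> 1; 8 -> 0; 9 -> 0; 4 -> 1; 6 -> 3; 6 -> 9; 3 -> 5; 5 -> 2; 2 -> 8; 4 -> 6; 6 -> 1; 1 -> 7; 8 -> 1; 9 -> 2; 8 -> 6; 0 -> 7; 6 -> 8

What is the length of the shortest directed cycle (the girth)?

For each vertex v, BFS finds the shortest path from v back to v.
The shortest such closed walk is 8 → 6 → 8, length 2.

2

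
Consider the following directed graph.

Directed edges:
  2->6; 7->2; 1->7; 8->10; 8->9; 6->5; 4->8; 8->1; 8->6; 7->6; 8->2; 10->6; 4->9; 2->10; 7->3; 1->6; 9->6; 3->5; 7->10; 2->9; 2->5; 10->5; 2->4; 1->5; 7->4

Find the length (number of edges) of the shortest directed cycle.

For each vertex v, BFS finds the shortest path from v back to v.
The shortest such closed walk is 4 → 8 → 2 → 4, length 3.

3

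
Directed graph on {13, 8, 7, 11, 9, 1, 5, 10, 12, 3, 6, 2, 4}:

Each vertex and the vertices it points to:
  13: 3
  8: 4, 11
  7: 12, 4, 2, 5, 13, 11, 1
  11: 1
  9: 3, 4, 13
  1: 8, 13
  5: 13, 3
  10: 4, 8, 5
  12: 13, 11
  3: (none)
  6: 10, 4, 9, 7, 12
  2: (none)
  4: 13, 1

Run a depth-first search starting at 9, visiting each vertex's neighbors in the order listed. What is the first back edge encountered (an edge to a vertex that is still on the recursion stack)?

8→4

DFS from 9 (visiting each vertex's neighbors in the order listed); mark gray on enter, black on exit:
9 gray
  3 gray
  3 black
  4 gray
    13 gray
      13→3: 3 black — skip
    13 black
    1 gray
      8 gray
        8→4: 4 is gray → back edge
First back edge: 8 → 4.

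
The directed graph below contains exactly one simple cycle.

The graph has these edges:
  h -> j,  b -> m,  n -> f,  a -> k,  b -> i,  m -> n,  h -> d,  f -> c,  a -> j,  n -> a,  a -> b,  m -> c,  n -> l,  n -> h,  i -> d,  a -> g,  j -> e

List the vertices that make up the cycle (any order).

DFS with gray/black marking from a:
a gray
  g gray
  g black
  b gray
    i gray
      d gray
      d black
    i black
    m gray
      c gray
      c black
      n gray
        h gray
          h→d: d black — skip
          j gray
            e gray
            e black
          j black
        h black
        l gray
        l black
        n→a: a is gray → back edge
Back edge closes the cycle a → b → m → n → a; its vertices are {a, b, m, n}.

a, b, m, n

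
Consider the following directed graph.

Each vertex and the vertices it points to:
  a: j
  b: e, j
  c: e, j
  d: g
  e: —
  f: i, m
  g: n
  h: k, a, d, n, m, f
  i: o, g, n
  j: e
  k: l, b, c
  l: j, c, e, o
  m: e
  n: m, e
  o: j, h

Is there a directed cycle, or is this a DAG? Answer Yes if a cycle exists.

Yes

DFS with white/gray/black marking, starting from g:
g gray
  n gray
    m gray
      e gray
      e black
    m black
    n→e: e black — skip
  n black
g black
a gray
  j gray
    j→e: e black — skip
  j black
a black
b gray
  b→e: e black — skip
  b→j: j black — skip
b black
c gray
  c→e: e black — skip
  c→j: j black — skip
c black
d gray
  d→g: g black — skip
d black
f gray
  i gray
    o gray
      o→j: j black — skip
      h gray
        k gray
          l gray
            l→j: j black — skip
            l→c: c black — skip
            l→e: e black — skip
            l→o: o is gray → back edge
Back edge found, so a cycle exists: o → h → k → l → o.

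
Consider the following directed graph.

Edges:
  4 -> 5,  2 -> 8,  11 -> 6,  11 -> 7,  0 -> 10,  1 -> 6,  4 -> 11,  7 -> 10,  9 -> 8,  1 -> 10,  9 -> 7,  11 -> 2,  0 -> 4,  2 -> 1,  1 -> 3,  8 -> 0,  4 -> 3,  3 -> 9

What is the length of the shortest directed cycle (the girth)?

5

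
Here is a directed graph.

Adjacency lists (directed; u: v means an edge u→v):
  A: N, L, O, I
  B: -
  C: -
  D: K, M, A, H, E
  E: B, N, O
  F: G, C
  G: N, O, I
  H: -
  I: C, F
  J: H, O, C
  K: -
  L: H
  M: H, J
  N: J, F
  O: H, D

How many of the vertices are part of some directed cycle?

A vertex is on a directed cycle iff it belongs to a strongly connected component of size ≥ 2 (or has a self-loop).
The vertices on cycles are {A, D, E, F, G, I, J, M, N, O} — 10 in total.

10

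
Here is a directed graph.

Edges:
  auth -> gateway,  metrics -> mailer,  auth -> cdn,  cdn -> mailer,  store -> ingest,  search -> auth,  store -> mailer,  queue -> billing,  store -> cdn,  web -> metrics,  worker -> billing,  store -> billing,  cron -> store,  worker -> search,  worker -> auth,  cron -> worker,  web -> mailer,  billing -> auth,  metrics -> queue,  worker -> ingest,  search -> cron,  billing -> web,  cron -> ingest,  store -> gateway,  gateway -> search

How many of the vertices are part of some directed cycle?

10

A vertex is on a directed cycle iff it belongs to a strongly connected component of size ≥ 2 (or has a self-loop).
The vertices on cycles are {web, auth, cron, queue, store, search, worker, billing, gateway, metrics} — 10 in total.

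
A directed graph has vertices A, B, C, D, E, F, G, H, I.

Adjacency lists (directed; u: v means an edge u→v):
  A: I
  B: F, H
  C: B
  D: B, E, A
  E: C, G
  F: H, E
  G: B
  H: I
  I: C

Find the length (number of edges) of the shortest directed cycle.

For each vertex v, BFS finds the shortest path from v back to v.
The shortest such closed walk is B → F → E → C → B, length 4.

4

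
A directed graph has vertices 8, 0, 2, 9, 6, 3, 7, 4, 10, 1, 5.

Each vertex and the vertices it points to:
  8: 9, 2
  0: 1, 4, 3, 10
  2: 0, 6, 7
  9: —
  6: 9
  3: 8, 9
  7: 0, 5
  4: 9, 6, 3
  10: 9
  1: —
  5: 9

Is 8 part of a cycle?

8 is on a cycle iff 8 can reach itself via ≥1 edge.
8 → 2 → 0 → 3 → 8 — yes.

Yes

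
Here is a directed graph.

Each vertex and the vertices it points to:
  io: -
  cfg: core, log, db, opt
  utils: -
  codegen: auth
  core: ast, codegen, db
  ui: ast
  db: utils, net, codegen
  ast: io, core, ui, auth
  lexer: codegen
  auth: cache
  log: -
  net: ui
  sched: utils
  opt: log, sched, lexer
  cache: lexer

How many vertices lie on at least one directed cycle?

9

A vertex is on a directed cycle iff it belongs to a strongly connected component of size ≥ 2 (or has a self-loop).
The vertices on cycles are {db, ui, ast, net, auth, core, cache, lexer, codegen} — 9 in total.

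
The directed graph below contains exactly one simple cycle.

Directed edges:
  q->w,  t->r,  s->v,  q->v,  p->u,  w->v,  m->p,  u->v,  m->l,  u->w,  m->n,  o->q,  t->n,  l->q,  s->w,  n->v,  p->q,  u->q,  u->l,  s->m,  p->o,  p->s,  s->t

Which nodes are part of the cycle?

DFS with gray/black marking from m:
m gray
  p gray
    u gray
      v gray
      v black
      q gray
        q→v: v black — skip
        w gray
          w→v: v black — skip
        w black
      q black
      l gray
        l→q: q black — skip
      l black
      u→w: w black — skip
    u black
    p→q: q black — skip
    o gray
      o→q: q black — skip
    o black
    s gray
      t gray
        r gray
        r black
        n gray
          n→v: v black — skip
        n black
      t black
      s→v: v black — skip
      s→w: w black — skip
      s→m: m is gray → back edge
Back edge closes the cycle m → p → s → m; its vertices are {m, p, s}.

m, p, s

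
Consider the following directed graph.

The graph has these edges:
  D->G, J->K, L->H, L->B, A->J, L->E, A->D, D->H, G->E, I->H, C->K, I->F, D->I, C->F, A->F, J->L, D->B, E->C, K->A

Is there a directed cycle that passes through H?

H lies on a cycle iff there is a path from H back to itself.
Exploring from H, it never reaches itself; equivalently, its strongly connected component is a singleton.

No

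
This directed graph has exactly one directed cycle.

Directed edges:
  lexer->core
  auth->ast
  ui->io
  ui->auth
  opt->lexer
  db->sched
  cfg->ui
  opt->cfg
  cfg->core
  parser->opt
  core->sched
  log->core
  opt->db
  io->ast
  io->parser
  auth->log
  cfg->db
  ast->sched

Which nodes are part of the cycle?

io, ui, cfg, opt, parser

DFS with gray/black marking from parser:
parser gray
  opt gray
    lexer gray
      core gray
        sched gray
        sched black
      core black
    lexer black
    db gray
      db→sched: sched black — skip
    db black
    cfg gray
      cfg→core: core black — skip
      cfg→db: db black — skip
      ui gray
        auth gray
          ast gray
            ast→sched: sched black — skip
          ast black
          log gray
            log→core: core black — skip
          log black
        auth black
        io gray
          io→ast: ast black — skip
          io→parser: parser is gray → back edge
Back edge closes the cycle parser → opt → cfg → ui → io → parser; its vertices are {io, ui, cfg, opt, parser}.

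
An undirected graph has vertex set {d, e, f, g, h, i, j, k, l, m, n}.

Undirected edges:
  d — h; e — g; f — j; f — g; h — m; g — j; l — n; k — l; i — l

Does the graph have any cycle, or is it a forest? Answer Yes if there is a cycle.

DFS, tracking each vertex's parent; an edge to a visited non-parent vertex closes a cycle.
Start from k:
visit k (parent –)
  visit l (parent k)
    visit n (parent l)
      n–l: parent, skip
    visit i (parent l)
      i–l: parent, skip
    l–k: parent, skip
visit d (parent –)
  visit h (parent d)
    visit m (parent h)
      m–h: parent, skip
    h–d: parent, skip
visit e (parent –)
  visit g (parent e)
    visit j (parent g)
      j–g: parent, skip
      visit f (parent j)
        f–j: parent, skip
        f–g: g visited and ≠ parent → cycle
Cycle: g – j – f – g.

Yes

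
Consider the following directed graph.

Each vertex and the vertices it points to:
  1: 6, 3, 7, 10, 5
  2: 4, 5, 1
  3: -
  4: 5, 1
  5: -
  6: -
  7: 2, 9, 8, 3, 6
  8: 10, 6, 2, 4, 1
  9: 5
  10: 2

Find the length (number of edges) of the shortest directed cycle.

3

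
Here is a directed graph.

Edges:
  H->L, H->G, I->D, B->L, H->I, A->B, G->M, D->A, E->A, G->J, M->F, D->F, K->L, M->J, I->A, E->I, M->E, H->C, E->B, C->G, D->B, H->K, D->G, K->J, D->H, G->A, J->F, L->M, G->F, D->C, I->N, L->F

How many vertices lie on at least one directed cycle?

A vertex is on a directed cycle iff it belongs to a strongly connected component of size ≥ 2 (or has a self-loop).
The vertices on cycles are {A, B, C, D, E, G, H, I, K, L, M} — 11 in total.

11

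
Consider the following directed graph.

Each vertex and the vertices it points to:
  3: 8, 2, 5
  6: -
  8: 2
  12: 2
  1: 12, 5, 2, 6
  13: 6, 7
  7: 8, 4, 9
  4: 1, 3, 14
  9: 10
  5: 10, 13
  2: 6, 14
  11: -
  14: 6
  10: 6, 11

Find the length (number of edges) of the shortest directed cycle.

5

For each vertex v, BFS finds the shortest path from v back to v.
The shortest such closed walk is 13 → 7 → 4 → 3 → 5 → 13, length 5.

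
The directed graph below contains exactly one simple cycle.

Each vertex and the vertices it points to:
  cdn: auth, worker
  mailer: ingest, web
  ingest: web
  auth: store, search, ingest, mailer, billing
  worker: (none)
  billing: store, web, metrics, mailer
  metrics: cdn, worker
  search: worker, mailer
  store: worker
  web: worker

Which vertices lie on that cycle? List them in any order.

DFS with gray/black marking from auth:
auth gray
  store gray
    worker gray
    worker black
  store black
  search gray
    search→worker: worker black — skip
    mailer gray
      ingest gray
        web gray
          web→worker: worker black — skip
        web black
      ingest black
      mailer→web: web black — skip
    mailer black
  search black
  auth→ingest: ingest black — skip
  auth→mailer: mailer black — skip
  billing gray
    billing→store: store black — skip
    billing→web: web black — skip
    metrics gray
      cdn gray
        cdn→auth: auth is gray → back edge
Back edge closes the cycle auth → billing → metrics → cdn → auth; its vertices are {cdn, auth, billing, metrics}.

cdn, auth, billing, metrics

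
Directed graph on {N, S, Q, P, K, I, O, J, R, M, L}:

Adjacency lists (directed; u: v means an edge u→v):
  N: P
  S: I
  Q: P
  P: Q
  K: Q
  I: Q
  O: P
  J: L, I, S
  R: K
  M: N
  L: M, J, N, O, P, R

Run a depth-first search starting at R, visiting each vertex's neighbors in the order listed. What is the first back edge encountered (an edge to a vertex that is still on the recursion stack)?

P→Q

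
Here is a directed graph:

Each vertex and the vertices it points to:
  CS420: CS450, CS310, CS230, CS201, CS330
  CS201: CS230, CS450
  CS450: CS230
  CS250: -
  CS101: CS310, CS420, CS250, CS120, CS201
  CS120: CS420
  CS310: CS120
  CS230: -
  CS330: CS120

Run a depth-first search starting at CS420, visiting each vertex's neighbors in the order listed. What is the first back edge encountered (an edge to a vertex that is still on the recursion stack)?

CS120->CS420

DFS from CS420 (visiting each vertex's neighbors in the order listed); mark gray on enter, black on exit:
CS420 gray
  CS450 gray
    CS230 gray
    CS230 black
  CS450 black
  CS310 gray
    CS120 gray
      CS120→CS420: CS420 is gray → back edge
First back edge: CS120 → CS420.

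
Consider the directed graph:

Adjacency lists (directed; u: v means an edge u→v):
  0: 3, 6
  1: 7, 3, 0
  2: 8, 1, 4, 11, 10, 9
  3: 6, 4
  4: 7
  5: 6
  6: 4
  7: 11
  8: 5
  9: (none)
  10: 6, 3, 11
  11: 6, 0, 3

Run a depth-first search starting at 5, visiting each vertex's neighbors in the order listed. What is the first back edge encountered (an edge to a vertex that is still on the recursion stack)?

DFS from 5 (visiting each vertex's neighbors in the order listed); mark gray on enter, black on exit:
5 gray
  6 gray
    4 gray
      7 gray
        11 gray
          11→6: 6 is gray → back edge
First back edge: 11 → 6.

11->6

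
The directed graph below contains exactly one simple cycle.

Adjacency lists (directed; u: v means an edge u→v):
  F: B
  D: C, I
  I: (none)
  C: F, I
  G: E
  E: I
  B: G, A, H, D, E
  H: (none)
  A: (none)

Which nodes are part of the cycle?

B, C, D, F

DFS with gray/black marking from B:
B gray
  G gray
    E gray
      I gray
      I black
    E black
  G black
  A gray
  A black
  H gray
  H black
  D gray
    C gray
      F gray
        F→B: B is gray → back edge
Back edge closes the cycle B → D → C → F → B; its vertices are {B, C, D, F}.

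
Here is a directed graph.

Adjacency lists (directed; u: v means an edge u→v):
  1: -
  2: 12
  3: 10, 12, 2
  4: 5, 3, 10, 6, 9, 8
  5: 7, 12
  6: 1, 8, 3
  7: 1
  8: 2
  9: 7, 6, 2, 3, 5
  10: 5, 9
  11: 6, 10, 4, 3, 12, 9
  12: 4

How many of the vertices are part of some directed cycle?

A vertex is on a directed cycle iff it belongs to a strongly connected component of size ≥ 2 (or has a self-loop).
The vertices on cycles are {2, 3, 4, 5, 6, 8, 9, 10, 12} — 9 in total.

9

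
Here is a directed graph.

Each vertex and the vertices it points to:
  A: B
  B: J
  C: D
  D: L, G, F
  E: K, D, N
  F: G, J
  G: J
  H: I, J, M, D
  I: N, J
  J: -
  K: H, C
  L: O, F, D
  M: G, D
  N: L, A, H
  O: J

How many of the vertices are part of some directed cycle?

5

A vertex is on a directed cycle iff it belongs to a strongly connected component of size ≥ 2 (or has a self-loop).
The vertices on cycles are {D, H, I, L, N} — 5 in total.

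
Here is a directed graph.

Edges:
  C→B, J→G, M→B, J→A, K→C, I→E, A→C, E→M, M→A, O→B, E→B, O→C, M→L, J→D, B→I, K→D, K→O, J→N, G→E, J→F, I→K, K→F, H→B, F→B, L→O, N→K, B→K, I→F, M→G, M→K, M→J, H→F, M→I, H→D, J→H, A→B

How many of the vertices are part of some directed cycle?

14

A vertex is on a directed cycle iff it belongs to a strongly connected component of size ≥ 2 (or has a self-loop).
The vertices on cycles are {A, B, C, E, F, G, H, I, J, K, L, M, N, O} — 14 in total.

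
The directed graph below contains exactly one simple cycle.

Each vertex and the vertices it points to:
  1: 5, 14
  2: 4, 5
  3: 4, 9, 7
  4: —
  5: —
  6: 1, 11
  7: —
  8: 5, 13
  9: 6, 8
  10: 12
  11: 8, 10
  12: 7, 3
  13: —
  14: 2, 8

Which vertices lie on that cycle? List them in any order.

3, 6, 9, 10, 11, 12

DFS with gray/black marking from 6:
6 gray
  1 gray
    5 gray
    5 black
    14 gray
      2 gray
        4 gray
        4 black
        2→5: 5 black — skip
      2 black
      8 gray
        8→5: 5 black — skip
        13 gray
        13 black
      8 black
    14 black
  1 black
  11 gray
    11→8: 8 black — skip
    10 gray
      12 gray
        7 gray
        7 black
        3 gray
          3→4: 4 black — skip
          9 gray
            9→6: 6 is gray → back edge
Back edge closes the cycle 6 → 11 → 10 → 12 → 3 → 9 → 6; its vertices are {3, 6, 9, 10, 11, 12}.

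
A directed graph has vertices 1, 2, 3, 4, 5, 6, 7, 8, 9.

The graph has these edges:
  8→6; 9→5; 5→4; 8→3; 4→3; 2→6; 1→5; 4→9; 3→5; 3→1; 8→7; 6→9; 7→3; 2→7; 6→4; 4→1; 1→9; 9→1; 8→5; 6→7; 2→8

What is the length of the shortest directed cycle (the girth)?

2

For each vertex v, BFS finds the shortest path from v back to v.
The shortest such closed walk is 1 → 9 → 1, length 2.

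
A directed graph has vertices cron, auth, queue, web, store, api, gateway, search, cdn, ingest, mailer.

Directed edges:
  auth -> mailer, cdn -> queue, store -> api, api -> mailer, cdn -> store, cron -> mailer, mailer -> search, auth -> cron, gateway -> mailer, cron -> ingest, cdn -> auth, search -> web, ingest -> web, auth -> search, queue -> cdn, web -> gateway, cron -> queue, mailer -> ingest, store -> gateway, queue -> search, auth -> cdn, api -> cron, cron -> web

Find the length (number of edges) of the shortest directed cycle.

2

For each vertex v, BFS finds the shortest path from v back to v.
The shortest such closed walk is cdn → auth → cdn, length 2.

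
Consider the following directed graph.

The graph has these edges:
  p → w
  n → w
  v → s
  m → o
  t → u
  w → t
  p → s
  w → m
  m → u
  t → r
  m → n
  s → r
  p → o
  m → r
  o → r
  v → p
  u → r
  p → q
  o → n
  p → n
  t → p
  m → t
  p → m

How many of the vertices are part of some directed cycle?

A vertex is on a directed cycle iff it belongs to a strongly connected component of size ≥ 2 (or has a self-loop).
The vertices on cycles are {m, n, o, p, t, w} — 6 in total.

6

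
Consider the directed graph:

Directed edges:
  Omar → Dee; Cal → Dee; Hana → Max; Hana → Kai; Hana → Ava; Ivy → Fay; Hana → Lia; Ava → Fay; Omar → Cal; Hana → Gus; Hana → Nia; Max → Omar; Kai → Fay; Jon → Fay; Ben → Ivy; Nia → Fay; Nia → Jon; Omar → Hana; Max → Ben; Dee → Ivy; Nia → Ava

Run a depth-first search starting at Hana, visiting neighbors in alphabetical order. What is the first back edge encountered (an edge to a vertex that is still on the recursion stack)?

DFS from Hana (visiting neighbors in alphabetical order); mark gray on enter, black on exit:
Hana gray
  Ava gray
    Fay gray
    Fay black
  Ava black
  Gus gray
  Gus black
  Kai gray
    Kai→Fay: Fay black — skip
  Kai black
  Lia gray
  Lia black
  Max gray
    Ben gray
      Ivy gray
        Ivy→Fay: Fay black — skip
      Ivy black
    Ben black
    Omar gray
      Cal gray
        Dee gray
          Dee→Ivy: Ivy black — skip
        Dee black
      Cal black
      Omar→Dee: Dee black — skip
      Omar→Hana: Hana is gray → back edge
First back edge: Omar → Hana.

Omar->Hana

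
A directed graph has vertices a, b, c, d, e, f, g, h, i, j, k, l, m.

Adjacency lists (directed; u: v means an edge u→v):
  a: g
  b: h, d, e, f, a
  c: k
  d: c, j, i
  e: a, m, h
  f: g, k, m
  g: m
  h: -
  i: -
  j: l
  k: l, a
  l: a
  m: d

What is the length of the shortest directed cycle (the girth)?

For each vertex v, BFS finds the shortest path from v back to v.
The shortest such closed walk is m → d → j → l → a → g → m, length 6.

6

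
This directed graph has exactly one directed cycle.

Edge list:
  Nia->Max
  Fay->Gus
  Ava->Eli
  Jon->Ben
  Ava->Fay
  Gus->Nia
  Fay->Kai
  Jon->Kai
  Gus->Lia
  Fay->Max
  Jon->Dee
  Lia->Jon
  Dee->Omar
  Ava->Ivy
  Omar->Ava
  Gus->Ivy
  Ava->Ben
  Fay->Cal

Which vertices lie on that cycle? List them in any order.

DFS with gray/black marking from Ava:
Ava gray
  Ivy gray
  Ivy black
  Fay gray
    Max gray
    Max black
    Gus gray
      Nia gray
        Nia→Max: Max black — skip
      Nia black
      Lia gray
        Jon gray
          Kai gray
          Kai black
          Ben gray
          Ben black
          Dee gray
            Omar gray
              Omar→Ava: Ava is gray → back edge
Back edge closes the cycle Ava → Fay → Gus → Lia → Jon → Dee → Omar → Ava; its vertices are {Ava, Dee, Fay, Gus, Jon, Lia, Omar}.

Ava, Dee, Fay, Gus, Jon, Lia, Omar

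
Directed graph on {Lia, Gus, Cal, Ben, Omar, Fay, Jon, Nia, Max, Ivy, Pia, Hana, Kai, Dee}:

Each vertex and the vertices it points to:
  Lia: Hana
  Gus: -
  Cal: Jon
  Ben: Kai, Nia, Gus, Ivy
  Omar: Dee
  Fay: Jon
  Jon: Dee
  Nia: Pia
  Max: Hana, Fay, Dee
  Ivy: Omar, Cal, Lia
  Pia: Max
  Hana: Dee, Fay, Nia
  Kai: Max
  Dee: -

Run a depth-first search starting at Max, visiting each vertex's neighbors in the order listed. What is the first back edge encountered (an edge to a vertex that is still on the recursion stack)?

DFS from Max (visiting each vertex's neighbors in the order listed); mark gray on enter, black on exit:
Max gray
  Hana gray
    Dee gray
    Dee black
    Fay gray
      Jon gray
        Jon→Dee: Dee black — skip
      Jon black
    Fay black
    Nia gray
      Pia gray
        Pia→Max: Max is gray → back edge
First back edge: Pia → Max.

Pia->Max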